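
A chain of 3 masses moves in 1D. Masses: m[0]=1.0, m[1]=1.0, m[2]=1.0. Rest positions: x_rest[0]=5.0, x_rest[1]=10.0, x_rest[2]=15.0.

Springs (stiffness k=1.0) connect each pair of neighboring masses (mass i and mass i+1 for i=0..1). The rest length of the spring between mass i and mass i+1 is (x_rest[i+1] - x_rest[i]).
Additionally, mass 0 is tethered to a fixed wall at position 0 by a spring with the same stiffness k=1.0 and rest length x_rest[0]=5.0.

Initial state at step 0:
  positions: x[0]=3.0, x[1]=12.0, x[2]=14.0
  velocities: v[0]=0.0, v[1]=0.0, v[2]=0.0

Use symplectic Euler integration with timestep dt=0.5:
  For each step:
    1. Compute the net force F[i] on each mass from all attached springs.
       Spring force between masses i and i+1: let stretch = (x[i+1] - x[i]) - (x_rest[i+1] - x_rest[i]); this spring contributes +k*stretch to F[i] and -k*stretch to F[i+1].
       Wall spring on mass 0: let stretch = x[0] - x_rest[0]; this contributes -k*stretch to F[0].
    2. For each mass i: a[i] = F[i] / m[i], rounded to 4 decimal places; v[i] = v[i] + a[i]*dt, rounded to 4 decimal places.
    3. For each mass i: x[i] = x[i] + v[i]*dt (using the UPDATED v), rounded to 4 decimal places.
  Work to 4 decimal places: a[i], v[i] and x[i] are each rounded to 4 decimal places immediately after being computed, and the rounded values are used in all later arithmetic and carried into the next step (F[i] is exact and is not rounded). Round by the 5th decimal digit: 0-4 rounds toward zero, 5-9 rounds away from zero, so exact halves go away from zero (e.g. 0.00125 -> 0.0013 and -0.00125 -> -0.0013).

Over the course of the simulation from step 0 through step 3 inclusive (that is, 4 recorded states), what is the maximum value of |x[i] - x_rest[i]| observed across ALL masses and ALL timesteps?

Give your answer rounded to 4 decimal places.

Step 0: x=[3.0000 12.0000 14.0000] v=[0.0000 0.0000 0.0000]
Step 1: x=[4.5000 10.2500 14.7500] v=[3.0000 -3.5000 1.5000]
Step 2: x=[6.3125 8.1875 15.6250] v=[3.6250 -4.1250 1.7500]
Step 3: x=[7.0157 7.5156 15.8907] v=[1.4063 -1.3438 0.5313]
Max displacement = 2.4844

Answer: 2.4844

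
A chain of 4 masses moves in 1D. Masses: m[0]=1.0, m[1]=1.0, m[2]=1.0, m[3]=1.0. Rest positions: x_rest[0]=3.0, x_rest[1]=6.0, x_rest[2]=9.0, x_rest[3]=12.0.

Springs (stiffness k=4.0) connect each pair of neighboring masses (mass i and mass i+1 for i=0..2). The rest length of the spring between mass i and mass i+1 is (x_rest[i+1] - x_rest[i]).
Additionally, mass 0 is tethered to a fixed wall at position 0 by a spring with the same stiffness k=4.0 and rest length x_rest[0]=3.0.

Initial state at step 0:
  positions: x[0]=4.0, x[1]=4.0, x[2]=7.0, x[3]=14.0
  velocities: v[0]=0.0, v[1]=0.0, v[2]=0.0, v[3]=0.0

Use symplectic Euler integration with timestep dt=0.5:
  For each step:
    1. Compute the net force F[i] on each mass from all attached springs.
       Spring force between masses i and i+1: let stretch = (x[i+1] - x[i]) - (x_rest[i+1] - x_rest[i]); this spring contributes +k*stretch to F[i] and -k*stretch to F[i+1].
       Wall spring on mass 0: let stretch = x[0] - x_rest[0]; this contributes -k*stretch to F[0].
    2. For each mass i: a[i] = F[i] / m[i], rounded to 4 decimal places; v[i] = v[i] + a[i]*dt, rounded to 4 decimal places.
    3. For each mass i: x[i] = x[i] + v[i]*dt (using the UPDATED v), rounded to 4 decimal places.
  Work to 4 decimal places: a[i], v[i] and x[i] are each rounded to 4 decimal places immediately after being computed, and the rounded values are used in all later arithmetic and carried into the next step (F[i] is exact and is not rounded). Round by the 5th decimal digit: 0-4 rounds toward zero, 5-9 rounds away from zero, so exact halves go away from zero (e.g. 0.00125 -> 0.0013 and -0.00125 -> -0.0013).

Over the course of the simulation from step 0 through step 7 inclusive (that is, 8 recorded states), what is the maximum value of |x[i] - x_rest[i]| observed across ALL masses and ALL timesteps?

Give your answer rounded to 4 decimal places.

Step 0: x=[4.0000 4.0000 7.0000 14.0000] v=[0.0000 0.0000 0.0000 0.0000]
Step 1: x=[0.0000 7.0000 11.0000 10.0000] v=[-8.0000 6.0000 8.0000 -8.0000]
Step 2: x=[3.0000 7.0000 10.0000 10.0000] v=[6.0000 0.0000 -2.0000 0.0000]
Step 3: x=[7.0000 6.0000 6.0000 13.0000] v=[8.0000 -2.0000 -8.0000 6.0000]
Step 4: x=[3.0000 6.0000 9.0000 12.0000] v=[-8.0000 0.0000 6.0000 -2.0000]
Step 5: x=[-1.0000 6.0000 12.0000 11.0000] v=[-8.0000 0.0000 6.0000 -2.0000]
Step 6: x=[3.0000 5.0000 8.0000 14.0000] v=[8.0000 -2.0000 -8.0000 6.0000]
Step 7: x=[6.0000 5.0000 7.0000 14.0000] v=[6.0000 0.0000 -2.0000 0.0000]
Max displacement = 4.0000

Answer: 4.0000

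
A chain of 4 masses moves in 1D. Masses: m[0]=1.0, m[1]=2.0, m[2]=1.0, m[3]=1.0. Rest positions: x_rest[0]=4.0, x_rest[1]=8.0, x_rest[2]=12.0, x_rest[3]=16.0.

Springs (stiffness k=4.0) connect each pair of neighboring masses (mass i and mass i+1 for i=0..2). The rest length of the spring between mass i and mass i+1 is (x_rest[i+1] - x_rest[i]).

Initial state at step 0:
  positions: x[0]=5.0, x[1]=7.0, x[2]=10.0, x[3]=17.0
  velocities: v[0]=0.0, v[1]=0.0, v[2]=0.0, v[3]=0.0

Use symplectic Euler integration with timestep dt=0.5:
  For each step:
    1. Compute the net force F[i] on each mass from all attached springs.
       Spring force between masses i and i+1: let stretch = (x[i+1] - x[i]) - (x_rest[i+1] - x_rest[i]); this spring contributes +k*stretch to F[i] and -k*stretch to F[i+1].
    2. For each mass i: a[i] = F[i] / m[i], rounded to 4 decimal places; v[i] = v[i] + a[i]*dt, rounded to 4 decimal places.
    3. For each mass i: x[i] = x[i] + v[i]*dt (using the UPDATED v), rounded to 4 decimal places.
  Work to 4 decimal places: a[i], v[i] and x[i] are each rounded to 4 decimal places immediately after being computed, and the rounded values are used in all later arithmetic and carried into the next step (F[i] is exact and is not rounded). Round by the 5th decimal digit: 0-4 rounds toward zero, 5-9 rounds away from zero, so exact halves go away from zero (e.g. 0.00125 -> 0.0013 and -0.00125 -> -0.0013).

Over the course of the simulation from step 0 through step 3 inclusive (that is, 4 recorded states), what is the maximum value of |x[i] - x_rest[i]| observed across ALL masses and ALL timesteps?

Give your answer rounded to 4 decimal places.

Answer: 2.5000

Derivation:
Step 0: x=[5.0000 7.0000 10.0000 17.0000] v=[0.0000 0.0000 0.0000 0.0000]
Step 1: x=[3.0000 7.5000 14.0000 14.0000] v=[-4.0000 1.0000 8.0000 -6.0000]
Step 2: x=[1.5000 9.0000 11.5000 15.0000] v=[-3.0000 3.0000 -5.0000 2.0000]
Step 3: x=[3.5000 8.0000 10.0000 16.5000] v=[4.0000 -2.0000 -3.0000 3.0000]
Max displacement = 2.5000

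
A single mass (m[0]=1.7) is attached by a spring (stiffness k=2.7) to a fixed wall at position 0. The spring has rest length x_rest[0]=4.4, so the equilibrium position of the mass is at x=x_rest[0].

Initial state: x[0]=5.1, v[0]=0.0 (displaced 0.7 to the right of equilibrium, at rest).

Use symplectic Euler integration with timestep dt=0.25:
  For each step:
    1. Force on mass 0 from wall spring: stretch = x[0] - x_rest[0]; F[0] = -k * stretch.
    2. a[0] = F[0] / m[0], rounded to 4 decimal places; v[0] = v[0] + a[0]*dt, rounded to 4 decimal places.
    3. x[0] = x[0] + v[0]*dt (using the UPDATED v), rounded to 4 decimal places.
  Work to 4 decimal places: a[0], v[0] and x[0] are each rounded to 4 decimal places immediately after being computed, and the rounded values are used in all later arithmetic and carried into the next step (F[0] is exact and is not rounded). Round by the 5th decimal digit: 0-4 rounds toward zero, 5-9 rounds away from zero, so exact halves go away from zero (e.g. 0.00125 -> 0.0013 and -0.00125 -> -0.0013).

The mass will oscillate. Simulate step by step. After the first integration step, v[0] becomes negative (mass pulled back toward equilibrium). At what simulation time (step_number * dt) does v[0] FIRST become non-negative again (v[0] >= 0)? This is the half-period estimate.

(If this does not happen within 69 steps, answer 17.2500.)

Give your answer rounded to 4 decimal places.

Answer: 2.5000

Derivation:
Step 0: x=[5.1000] v=[0.0000]
Step 1: x=[5.0305] v=[-0.2780]
Step 2: x=[4.8984] v=[-0.5284]
Step 3: x=[4.7168] v=[-0.7263]
Step 4: x=[4.5038] v=[-0.8521]
Step 5: x=[4.2805] v=[-0.8933]
Step 6: x=[4.0690] v=[-0.8459]
Step 7: x=[3.8904] v=[-0.7145]
Step 8: x=[3.7624] v=[-0.5122]
Step 9: x=[3.6977] v=[-0.2590]
Step 10: x=[3.7027] v=[0.0199]
First v>=0 after going negative at step 10, time=2.5000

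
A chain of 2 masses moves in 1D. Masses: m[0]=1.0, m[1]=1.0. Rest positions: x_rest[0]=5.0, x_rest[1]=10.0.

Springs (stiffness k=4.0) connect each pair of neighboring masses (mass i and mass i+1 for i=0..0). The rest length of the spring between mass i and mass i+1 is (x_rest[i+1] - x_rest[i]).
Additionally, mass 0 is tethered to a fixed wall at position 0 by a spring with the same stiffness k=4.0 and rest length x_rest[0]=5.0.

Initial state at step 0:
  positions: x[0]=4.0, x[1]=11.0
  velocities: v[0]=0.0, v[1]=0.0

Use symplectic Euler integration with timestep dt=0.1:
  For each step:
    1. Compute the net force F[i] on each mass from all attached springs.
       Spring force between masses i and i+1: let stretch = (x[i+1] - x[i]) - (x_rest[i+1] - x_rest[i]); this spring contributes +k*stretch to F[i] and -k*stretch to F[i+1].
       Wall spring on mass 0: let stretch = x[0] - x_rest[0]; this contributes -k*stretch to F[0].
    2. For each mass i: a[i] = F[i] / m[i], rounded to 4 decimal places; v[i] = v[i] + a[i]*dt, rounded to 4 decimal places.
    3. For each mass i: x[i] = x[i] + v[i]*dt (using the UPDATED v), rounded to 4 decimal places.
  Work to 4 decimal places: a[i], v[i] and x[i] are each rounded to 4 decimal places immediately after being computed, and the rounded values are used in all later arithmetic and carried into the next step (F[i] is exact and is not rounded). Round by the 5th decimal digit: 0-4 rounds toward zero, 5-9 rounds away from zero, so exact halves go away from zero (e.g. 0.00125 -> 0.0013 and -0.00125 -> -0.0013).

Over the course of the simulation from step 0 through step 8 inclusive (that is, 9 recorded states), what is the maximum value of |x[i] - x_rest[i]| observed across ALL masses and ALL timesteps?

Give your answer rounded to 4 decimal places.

Step 0: x=[4.0000 11.0000] v=[0.0000 0.0000]
Step 1: x=[4.1200 10.9200] v=[1.2000 -0.8000]
Step 2: x=[4.3472 10.7680] v=[2.2720 -1.5200]
Step 3: x=[4.6573 10.5592] v=[3.1014 -2.0883]
Step 4: x=[5.0172 10.3143] v=[3.5992 -2.4491]
Step 5: x=[5.3883 10.0575] v=[3.7112 -2.5679]
Step 6: x=[5.7307 9.8139] v=[3.4236 -2.4356]
Step 7: x=[6.0072 9.6070] v=[2.7646 -2.0689]
Step 8: x=[6.1874 9.4561] v=[1.8016 -1.5088]
Max displacement = 1.1874

Answer: 1.1874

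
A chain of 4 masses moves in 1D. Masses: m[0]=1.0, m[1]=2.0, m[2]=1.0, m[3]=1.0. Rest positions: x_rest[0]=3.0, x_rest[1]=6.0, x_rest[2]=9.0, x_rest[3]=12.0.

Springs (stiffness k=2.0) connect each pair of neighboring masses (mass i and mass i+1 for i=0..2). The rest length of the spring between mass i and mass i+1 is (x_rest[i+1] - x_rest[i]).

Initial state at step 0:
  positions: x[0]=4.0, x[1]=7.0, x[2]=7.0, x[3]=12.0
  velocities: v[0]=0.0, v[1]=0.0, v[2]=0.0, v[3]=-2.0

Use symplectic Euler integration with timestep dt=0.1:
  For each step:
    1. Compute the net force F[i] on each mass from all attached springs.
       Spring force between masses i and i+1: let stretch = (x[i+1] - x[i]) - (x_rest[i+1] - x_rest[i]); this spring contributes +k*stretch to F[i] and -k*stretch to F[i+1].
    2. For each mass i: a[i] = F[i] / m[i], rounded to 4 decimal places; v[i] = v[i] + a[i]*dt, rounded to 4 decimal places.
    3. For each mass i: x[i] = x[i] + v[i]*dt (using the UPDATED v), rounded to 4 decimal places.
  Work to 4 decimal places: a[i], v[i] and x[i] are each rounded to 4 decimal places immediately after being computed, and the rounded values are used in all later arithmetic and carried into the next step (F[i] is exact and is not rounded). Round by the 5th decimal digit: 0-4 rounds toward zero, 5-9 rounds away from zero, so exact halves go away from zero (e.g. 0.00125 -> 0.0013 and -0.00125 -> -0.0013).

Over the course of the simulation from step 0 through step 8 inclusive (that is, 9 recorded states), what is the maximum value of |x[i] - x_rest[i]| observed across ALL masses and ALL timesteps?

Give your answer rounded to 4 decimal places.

Answer: 2.2250

Derivation:
Step 0: x=[4.0000 7.0000 7.0000 12.0000] v=[0.0000 0.0000 0.0000 -2.0000]
Step 1: x=[4.0000 6.9700 7.1000 11.7600] v=[0.0000 -0.3000 1.0000 -2.4000]
Step 2: x=[3.9994 6.9116 7.2906 11.4868] v=[-0.0060 -0.5840 1.9060 -2.7320]
Step 3: x=[3.9970 6.8279 7.5575 11.1897] v=[-0.0236 -0.8373 2.6694 -2.9712]
Step 4: x=[3.9913 6.7232 7.8825 10.8799] v=[-0.0574 -1.0474 3.2499 -3.0976]
Step 5: x=[3.9802 6.6027 8.2443 10.5702] v=[-0.1110 -1.2047 3.6175 -3.0971]
Step 6: x=[3.9616 6.4724 8.6197 10.2740] v=[-0.1865 -1.3028 3.7544 -2.9623]
Step 7: x=[3.9332 6.3385 8.9853 10.0047] v=[-0.2843 -1.3392 3.6558 -2.6932]
Step 8: x=[3.8929 6.2070 9.3183 9.7750] v=[-0.4032 -1.3151 3.3303 -2.2971]
Max displacement = 2.2250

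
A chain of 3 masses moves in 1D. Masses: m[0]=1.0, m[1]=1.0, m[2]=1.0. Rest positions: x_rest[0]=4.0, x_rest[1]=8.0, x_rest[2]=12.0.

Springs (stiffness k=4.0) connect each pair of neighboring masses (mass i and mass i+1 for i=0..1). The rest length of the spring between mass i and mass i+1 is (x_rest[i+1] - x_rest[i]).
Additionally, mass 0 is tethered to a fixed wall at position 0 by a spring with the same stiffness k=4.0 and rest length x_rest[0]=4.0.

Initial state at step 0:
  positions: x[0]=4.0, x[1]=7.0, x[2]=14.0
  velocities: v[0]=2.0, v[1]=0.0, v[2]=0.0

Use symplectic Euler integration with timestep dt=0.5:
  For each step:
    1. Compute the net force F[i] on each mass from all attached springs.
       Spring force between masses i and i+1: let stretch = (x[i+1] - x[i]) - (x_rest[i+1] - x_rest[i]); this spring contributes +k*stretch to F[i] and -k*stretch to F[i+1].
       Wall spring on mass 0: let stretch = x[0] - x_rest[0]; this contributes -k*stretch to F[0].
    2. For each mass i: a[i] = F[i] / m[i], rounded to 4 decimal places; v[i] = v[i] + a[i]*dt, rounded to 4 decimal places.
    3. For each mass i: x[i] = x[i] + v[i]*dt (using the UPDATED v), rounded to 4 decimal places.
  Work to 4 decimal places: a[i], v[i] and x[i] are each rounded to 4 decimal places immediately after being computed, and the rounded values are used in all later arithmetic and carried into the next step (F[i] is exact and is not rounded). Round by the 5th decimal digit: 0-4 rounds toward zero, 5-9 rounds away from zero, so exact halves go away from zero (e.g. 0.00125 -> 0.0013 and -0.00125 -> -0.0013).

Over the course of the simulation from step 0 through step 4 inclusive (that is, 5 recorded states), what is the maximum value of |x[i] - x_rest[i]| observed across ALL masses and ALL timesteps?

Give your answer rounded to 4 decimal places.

Step 0: x=[4.0000 7.0000 14.0000] v=[2.0000 0.0000 0.0000]
Step 1: x=[4.0000 11.0000 11.0000] v=[0.0000 8.0000 -6.0000]
Step 2: x=[7.0000 8.0000 12.0000] v=[6.0000 -6.0000 2.0000]
Step 3: x=[4.0000 8.0000 13.0000] v=[-6.0000 0.0000 2.0000]
Step 4: x=[1.0000 9.0000 13.0000] v=[-6.0000 2.0000 0.0000]
Max displacement = 3.0000

Answer: 3.0000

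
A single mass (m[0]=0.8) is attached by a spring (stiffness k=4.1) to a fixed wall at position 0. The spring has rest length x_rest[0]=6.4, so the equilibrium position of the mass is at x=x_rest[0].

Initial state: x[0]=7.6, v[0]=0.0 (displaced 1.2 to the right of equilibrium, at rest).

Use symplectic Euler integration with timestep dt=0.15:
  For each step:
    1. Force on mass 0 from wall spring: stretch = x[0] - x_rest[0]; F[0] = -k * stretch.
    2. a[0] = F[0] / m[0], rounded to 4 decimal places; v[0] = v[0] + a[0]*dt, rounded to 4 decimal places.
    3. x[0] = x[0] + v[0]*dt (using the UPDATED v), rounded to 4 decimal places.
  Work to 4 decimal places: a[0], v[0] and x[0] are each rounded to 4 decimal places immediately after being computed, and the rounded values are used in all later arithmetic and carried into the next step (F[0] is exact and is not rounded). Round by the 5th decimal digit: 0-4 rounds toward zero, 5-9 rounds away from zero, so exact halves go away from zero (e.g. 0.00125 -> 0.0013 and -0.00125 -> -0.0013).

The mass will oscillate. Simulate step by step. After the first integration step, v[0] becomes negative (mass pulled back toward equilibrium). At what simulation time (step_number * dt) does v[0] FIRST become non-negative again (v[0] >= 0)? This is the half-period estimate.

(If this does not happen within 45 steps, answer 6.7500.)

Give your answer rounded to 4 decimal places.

Step 0: x=[7.6000] v=[0.0000]
Step 1: x=[7.4616] v=[-0.9225]
Step 2: x=[7.2008] v=[-1.7386]
Step 3: x=[6.8477] v=[-2.3542]
Step 4: x=[6.4429] v=[-2.6984]
Step 5: x=[6.0332] v=[-2.7314]
Step 6: x=[5.6658] v=[-2.4494]
Step 7: x=[5.3831] v=[-1.8850]
Step 8: x=[5.2176] v=[-1.1033]
Step 9: x=[5.1885] v=[-0.1943]
Step 10: x=[5.2991] v=[0.7370]
First v>=0 after going negative at step 10, time=1.5000

Answer: 1.5000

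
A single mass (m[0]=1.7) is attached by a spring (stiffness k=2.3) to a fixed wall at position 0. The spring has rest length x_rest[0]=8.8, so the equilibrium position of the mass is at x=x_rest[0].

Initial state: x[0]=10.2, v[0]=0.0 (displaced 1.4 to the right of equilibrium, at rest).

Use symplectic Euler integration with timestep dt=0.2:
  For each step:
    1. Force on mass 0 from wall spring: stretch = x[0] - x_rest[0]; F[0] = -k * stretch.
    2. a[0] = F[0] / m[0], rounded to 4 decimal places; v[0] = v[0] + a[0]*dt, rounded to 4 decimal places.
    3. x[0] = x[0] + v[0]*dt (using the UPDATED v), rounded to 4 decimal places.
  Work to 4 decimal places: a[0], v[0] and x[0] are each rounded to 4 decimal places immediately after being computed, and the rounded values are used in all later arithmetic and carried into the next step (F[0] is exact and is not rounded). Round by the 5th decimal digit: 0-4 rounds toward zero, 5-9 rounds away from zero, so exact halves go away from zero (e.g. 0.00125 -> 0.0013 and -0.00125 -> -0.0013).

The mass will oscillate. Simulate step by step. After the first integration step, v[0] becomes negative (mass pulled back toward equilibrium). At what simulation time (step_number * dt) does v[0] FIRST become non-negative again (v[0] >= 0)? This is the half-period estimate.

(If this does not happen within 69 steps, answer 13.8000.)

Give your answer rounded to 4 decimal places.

Step 0: x=[10.2000] v=[0.0000]
Step 1: x=[10.1242] v=[-0.3788]
Step 2: x=[9.9768] v=[-0.7371]
Step 3: x=[9.7657] v=[-1.0555]
Step 4: x=[9.5023] v=[-1.3168]
Step 5: x=[9.2009] v=[-1.5068]
Step 6: x=[8.8778] v=[-1.6153]
Step 7: x=[8.5505] v=[-1.6364]
Step 8: x=[8.2367] v=[-1.5689]
Step 9: x=[7.9534] v=[-1.4165]
Step 10: x=[7.7159] v=[-1.1874]
Step 11: x=[7.5371] v=[-0.8941]
Step 12: x=[7.4266] v=[-0.5524]
Step 13: x=[7.3904] v=[-0.1808]
Step 14: x=[7.4305] v=[0.2006]
First v>=0 after going negative at step 14, time=2.8000

Answer: 2.8000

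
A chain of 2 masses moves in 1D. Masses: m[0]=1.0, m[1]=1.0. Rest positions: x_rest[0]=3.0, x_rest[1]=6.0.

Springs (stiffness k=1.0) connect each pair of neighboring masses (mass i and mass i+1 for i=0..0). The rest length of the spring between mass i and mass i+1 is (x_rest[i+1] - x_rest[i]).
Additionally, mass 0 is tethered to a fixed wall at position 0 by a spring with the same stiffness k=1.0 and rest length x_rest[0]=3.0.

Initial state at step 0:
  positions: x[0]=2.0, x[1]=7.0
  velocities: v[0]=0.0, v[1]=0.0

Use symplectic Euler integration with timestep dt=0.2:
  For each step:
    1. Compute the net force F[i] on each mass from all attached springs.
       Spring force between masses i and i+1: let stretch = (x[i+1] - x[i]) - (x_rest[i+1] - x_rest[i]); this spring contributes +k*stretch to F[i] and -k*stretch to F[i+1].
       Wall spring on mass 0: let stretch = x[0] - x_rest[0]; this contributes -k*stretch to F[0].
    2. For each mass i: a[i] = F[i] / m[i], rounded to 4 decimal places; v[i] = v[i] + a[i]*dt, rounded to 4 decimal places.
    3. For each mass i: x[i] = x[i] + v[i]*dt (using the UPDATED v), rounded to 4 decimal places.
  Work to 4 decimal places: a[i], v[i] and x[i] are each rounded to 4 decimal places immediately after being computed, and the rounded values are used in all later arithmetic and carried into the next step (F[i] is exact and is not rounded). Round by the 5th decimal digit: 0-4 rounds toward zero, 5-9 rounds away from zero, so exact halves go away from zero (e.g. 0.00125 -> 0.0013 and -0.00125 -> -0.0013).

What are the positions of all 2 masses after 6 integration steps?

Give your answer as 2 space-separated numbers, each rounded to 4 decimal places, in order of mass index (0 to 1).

Answer: 3.7307 5.8139

Derivation:
Step 0: x=[2.0000 7.0000] v=[0.0000 0.0000]
Step 1: x=[2.1200 6.9200] v=[0.6000 -0.4000]
Step 2: x=[2.3472 6.7680] v=[1.1360 -0.7600]
Step 3: x=[2.6573 6.5592] v=[1.5507 -1.0442]
Step 4: x=[3.0172 6.3143] v=[1.7996 -1.2246]
Step 5: x=[3.3883 6.0575] v=[1.8556 -1.2840]
Step 6: x=[3.7307 5.8139] v=[1.7118 -1.2178]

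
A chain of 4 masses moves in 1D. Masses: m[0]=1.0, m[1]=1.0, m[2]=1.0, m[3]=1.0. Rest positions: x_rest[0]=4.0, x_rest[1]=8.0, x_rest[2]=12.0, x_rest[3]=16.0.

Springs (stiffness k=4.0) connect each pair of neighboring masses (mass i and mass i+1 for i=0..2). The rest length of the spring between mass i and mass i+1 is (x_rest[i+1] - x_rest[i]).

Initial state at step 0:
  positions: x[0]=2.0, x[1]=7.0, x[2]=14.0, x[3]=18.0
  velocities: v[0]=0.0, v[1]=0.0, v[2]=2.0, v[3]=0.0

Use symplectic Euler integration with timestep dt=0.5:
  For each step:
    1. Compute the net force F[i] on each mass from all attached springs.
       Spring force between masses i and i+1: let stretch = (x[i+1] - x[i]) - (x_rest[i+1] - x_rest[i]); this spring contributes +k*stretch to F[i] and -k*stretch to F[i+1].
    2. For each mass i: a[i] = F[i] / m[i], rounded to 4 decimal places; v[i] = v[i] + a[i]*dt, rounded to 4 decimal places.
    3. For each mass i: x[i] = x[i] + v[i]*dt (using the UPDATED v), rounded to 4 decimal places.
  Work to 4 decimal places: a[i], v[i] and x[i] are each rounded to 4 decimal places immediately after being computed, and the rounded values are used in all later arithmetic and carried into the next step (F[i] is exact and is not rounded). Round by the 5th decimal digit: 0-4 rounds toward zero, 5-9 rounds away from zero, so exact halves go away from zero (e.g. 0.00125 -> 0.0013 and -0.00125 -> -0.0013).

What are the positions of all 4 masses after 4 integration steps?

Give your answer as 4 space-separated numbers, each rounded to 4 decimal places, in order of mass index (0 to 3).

Step 0: x=[2.0000 7.0000 14.0000 18.0000] v=[0.0000 0.0000 2.0000 0.0000]
Step 1: x=[3.0000 9.0000 12.0000 18.0000] v=[2.0000 4.0000 -4.0000 0.0000]
Step 2: x=[6.0000 8.0000 13.0000 16.0000] v=[6.0000 -2.0000 2.0000 -4.0000]
Step 3: x=[7.0000 10.0000 12.0000 15.0000] v=[2.0000 4.0000 -2.0000 -2.0000]
Step 4: x=[7.0000 11.0000 12.0000 15.0000] v=[0.0000 2.0000 0.0000 0.0000]

Answer: 7.0000 11.0000 12.0000 15.0000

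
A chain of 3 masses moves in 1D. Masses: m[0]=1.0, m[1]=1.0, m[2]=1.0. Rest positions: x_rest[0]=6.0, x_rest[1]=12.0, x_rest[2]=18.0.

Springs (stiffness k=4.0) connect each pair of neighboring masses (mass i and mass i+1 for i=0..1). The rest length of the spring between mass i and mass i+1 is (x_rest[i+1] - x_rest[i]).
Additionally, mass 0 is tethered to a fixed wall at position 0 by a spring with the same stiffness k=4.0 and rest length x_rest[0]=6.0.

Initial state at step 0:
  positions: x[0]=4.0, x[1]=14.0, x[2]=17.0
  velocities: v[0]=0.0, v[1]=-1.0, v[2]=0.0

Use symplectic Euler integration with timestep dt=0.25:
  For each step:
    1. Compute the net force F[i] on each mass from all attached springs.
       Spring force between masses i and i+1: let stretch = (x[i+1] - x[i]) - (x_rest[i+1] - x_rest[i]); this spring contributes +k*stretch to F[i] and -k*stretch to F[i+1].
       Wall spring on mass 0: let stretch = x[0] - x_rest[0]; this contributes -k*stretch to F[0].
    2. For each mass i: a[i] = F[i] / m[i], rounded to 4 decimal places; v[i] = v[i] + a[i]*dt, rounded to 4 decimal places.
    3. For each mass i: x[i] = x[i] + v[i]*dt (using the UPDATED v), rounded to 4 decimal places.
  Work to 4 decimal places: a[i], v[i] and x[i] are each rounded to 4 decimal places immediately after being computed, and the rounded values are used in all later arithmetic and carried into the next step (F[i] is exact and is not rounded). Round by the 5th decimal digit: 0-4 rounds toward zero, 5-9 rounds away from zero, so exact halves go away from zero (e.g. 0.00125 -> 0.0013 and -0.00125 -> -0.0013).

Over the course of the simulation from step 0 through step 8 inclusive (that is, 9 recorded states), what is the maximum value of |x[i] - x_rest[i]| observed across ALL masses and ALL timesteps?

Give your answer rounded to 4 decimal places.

Step 0: x=[4.0000 14.0000 17.0000] v=[0.0000 -1.0000 0.0000]
Step 1: x=[5.5000 12.0000 17.7500] v=[6.0000 -8.0000 3.0000]
Step 2: x=[7.2500 9.8125 18.5625] v=[7.0000 -8.7500 3.2500]
Step 3: x=[7.8281 9.1719 18.6875] v=[2.3125 -2.5625 0.5000]
Step 4: x=[6.7852 10.5742 17.9336] v=[-4.1718 5.6093 -3.0156]
Step 5: x=[4.9932 12.8691 16.8399] v=[-7.1680 9.1797 -4.3750]
Step 6: x=[3.9219 14.1878 16.2535] v=[-4.2853 5.2746 -2.3458]
Step 7: x=[4.4366 13.4564 16.6506] v=[2.0587 -2.9256 1.5885]
Step 8: x=[6.0971 11.2686 17.7492] v=[6.6419 -8.7512 4.3943]
Max displacement = 2.8281

Answer: 2.8281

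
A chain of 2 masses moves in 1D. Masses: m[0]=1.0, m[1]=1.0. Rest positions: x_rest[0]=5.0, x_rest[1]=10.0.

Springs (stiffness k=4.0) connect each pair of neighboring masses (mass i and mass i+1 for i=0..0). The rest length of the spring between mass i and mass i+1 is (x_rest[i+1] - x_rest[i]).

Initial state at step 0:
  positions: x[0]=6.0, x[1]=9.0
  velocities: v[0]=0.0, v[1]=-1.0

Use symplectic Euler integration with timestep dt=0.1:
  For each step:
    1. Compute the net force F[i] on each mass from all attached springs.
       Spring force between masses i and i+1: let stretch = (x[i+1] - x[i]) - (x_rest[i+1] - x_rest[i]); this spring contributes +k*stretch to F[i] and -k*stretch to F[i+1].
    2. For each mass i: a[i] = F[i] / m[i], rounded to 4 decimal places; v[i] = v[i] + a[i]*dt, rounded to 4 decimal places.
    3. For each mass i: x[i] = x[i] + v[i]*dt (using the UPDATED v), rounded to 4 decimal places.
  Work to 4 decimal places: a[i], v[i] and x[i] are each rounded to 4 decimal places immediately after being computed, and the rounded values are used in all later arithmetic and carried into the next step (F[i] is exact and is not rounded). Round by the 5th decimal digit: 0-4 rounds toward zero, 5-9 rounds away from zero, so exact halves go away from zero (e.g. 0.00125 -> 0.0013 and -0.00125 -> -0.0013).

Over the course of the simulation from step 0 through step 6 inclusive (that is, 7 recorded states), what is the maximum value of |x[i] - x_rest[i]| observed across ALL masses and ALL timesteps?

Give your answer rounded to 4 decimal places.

Answer: 1.0200

Derivation:
Step 0: x=[6.0000 9.0000] v=[0.0000 -1.0000]
Step 1: x=[5.9200 8.9800] v=[-0.8000 -0.2000]
Step 2: x=[5.7624 9.0376] v=[-1.5760 0.5760]
Step 3: x=[5.5358 9.1642] v=[-2.2659 1.2659]
Step 4: x=[5.2544 9.3457] v=[-2.8145 1.8145]
Step 5: x=[4.9366 9.5635] v=[-3.1780 2.1780]
Step 6: x=[4.6039 9.7962] v=[-3.3272 2.3272]
Max displacement = 1.0200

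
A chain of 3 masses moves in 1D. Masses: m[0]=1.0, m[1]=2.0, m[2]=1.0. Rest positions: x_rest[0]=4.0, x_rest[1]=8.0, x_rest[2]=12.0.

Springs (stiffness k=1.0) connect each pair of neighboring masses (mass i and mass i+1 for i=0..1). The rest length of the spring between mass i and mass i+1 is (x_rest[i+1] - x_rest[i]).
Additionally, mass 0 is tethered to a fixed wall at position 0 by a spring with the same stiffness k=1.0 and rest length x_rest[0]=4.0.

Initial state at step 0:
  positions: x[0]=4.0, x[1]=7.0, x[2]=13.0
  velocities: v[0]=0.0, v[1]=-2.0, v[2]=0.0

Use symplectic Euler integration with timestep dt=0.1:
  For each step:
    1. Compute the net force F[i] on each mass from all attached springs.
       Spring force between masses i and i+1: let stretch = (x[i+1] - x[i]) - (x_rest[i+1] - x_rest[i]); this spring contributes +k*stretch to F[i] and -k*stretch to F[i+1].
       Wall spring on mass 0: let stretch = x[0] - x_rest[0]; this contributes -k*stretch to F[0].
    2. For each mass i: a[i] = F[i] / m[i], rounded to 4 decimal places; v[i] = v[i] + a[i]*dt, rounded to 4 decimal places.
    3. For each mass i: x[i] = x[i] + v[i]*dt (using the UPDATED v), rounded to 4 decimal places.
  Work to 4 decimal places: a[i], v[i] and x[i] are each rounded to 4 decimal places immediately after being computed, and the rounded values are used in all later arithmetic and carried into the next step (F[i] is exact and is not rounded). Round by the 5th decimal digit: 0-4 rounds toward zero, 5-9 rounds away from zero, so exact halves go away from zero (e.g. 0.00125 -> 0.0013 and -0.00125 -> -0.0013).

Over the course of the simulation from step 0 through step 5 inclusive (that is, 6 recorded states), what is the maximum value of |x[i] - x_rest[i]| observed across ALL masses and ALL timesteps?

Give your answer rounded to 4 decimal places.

Step 0: x=[4.0000 7.0000 13.0000] v=[0.0000 -2.0000 0.0000]
Step 1: x=[3.9900 6.8150 12.9800] v=[-0.1000 -1.8500 -0.2000]
Step 2: x=[3.9684 6.6467 12.9384] v=[-0.2165 -1.6830 -0.4165]
Step 3: x=[3.9339 6.4965 12.8738] v=[-0.3455 -1.5023 -0.6457]
Step 4: x=[3.8856 6.3653 12.7855] v=[-0.4826 -1.3116 -0.8834]
Step 5: x=[3.8233 6.2538 12.6730] v=[-0.6232 -1.1146 -1.1254]
Max displacement = 1.7462

Answer: 1.7462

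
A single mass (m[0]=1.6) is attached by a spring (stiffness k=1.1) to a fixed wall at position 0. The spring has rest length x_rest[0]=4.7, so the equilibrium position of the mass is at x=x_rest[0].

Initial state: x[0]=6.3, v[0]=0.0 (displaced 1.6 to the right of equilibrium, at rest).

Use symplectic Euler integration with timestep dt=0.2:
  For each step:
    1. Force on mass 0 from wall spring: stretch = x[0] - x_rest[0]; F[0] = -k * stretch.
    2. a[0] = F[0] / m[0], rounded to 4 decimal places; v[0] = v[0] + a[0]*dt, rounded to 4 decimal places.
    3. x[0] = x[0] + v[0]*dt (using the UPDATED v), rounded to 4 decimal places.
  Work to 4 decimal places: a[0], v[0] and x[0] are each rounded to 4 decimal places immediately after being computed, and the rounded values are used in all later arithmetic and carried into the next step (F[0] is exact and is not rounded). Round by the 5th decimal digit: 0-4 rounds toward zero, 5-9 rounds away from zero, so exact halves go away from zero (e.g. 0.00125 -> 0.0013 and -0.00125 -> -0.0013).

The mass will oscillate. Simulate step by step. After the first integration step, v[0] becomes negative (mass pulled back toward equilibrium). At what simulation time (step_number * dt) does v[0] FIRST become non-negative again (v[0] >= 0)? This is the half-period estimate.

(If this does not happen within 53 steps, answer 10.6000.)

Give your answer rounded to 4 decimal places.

Step 0: x=[6.3000] v=[0.0000]
Step 1: x=[6.2560] v=[-0.2200]
Step 2: x=[6.1692] v=[-0.4340]
Step 3: x=[6.0420] v=[-0.6360]
Step 4: x=[5.8779] v=[-0.8205]
Step 5: x=[5.6814] v=[-0.9825]
Step 6: x=[5.4579] v=[-1.1174]
Step 7: x=[5.2136] v=[-1.2216]
Step 8: x=[4.9552] v=[-1.2922]
Step 9: x=[4.6897] v=[-1.3273]
Step 10: x=[4.4245] v=[-1.3259]
Step 11: x=[4.1669] v=[-1.2880]
Step 12: x=[3.9240] v=[-1.2147]
Step 13: x=[3.7024] v=[-1.1080]
Step 14: x=[3.5082] v=[-0.9708]
Step 15: x=[3.3468] v=[-0.8069]
Step 16: x=[3.2226] v=[-0.6208]
Step 17: x=[3.1391] v=[-0.4177]
Step 18: x=[3.0985] v=[-0.2031]
Step 19: x=[3.1019] v=[0.0171]
First v>=0 after going negative at step 19, time=3.8000

Answer: 3.8000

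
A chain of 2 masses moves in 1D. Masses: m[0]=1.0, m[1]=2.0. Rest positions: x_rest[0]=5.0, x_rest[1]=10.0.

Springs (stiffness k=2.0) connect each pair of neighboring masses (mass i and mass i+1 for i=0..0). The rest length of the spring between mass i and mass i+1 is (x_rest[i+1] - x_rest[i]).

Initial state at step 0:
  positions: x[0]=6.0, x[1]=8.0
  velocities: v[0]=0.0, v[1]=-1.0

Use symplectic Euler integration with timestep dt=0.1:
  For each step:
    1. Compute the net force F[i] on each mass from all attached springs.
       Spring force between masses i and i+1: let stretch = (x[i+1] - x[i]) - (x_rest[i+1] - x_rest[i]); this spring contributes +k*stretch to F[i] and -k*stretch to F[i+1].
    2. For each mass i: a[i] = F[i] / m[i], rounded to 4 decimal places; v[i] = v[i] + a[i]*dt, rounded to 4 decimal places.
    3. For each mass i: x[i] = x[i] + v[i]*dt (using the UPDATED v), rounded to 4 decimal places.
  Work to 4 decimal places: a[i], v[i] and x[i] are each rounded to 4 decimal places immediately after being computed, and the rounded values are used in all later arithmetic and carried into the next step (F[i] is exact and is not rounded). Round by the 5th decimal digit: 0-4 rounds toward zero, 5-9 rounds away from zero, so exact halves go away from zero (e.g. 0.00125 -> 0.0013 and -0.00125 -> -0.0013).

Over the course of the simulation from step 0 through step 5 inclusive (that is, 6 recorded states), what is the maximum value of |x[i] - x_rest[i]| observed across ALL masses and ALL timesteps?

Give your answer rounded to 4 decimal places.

Step 0: x=[6.0000 8.0000] v=[0.0000 -1.0000]
Step 1: x=[5.9400 7.9300] v=[-0.6000 -0.7000]
Step 2: x=[5.8198 7.8901] v=[-1.2020 -0.3990]
Step 3: x=[5.6410 7.8795] v=[-1.7879 -0.1060]
Step 4: x=[5.4070 7.8965] v=[-2.3402 0.1702]
Step 5: x=[5.1228 7.9386] v=[-2.8423 0.4213]
Max displacement = 2.1205

Answer: 2.1205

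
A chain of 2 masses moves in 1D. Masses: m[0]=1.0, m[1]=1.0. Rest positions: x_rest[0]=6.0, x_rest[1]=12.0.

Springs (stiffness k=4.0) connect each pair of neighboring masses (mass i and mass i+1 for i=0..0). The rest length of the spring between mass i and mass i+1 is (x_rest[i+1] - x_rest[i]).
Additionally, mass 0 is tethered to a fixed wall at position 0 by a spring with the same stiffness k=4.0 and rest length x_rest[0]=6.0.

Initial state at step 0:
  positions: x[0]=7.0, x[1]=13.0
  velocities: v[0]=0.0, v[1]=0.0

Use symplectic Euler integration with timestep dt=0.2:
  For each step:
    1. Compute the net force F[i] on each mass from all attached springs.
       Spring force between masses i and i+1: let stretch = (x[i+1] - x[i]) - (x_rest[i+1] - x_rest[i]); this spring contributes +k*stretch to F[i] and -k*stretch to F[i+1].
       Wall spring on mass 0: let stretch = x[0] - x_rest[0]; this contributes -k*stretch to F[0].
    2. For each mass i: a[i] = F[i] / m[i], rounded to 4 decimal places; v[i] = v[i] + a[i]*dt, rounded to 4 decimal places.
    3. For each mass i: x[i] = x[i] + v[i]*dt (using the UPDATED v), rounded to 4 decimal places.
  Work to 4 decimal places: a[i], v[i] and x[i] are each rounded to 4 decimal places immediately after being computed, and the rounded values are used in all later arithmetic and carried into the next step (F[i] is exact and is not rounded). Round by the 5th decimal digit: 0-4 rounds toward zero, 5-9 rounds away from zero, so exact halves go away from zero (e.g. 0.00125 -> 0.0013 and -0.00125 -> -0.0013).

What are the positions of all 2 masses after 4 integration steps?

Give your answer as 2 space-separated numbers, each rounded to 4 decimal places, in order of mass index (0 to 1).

Answer: 6.0331 12.6968

Derivation:
Step 0: x=[7.0000 13.0000] v=[0.0000 0.0000]
Step 1: x=[6.8400 13.0000] v=[-0.8000 0.0000]
Step 2: x=[6.5712 12.9744] v=[-1.3440 -0.1280]
Step 3: x=[6.2755 12.8843] v=[-1.4784 -0.4506]
Step 4: x=[6.0331 12.6968] v=[-1.2118 -0.9376]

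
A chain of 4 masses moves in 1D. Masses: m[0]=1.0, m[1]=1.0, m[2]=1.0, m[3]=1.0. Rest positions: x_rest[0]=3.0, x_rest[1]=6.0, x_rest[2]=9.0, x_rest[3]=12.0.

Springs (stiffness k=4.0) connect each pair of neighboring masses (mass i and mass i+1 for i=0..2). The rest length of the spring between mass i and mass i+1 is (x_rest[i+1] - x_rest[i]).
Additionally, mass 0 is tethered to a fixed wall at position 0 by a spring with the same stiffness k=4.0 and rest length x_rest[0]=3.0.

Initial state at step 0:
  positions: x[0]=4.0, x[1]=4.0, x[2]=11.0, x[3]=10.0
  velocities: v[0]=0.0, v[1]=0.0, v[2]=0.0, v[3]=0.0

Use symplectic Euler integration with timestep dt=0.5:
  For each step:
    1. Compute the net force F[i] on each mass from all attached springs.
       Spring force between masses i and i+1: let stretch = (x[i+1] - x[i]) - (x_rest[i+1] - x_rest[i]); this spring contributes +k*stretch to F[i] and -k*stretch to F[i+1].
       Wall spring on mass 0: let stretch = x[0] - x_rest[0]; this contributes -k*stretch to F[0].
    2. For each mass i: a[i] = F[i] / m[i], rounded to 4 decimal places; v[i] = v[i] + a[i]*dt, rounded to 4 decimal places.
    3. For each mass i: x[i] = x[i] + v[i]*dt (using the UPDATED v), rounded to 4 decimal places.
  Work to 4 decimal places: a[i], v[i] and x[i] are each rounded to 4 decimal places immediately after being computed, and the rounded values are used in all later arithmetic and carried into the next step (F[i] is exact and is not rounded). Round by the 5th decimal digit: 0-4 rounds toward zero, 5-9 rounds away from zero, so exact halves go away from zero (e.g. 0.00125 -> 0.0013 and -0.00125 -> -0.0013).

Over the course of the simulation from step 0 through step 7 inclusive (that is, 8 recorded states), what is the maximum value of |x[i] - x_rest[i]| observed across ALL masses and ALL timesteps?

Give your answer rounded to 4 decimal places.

Answer: 7.0000

Derivation:
Step 0: x=[4.0000 4.0000 11.0000 10.0000] v=[0.0000 0.0000 0.0000 0.0000]
Step 1: x=[0.0000 11.0000 3.0000 14.0000] v=[-8.0000 14.0000 -16.0000 8.0000]
Step 2: x=[7.0000 -1.0000 14.0000 10.0000] v=[14.0000 -24.0000 22.0000 -8.0000]
Step 3: x=[-1.0000 10.0000 6.0000 13.0000] v=[-16.0000 22.0000 -16.0000 6.0000]
Step 4: x=[3.0000 6.0000 9.0000 12.0000] v=[8.0000 -8.0000 6.0000 -2.0000]
Step 5: x=[7.0000 2.0000 12.0000 11.0000] v=[8.0000 -8.0000 6.0000 -2.0000]
Step 6: x=[-1.0000 13.0000 4.0000 14.0000] v=[-16.0000 22.0000 -16.0000 6.0000]
Step 7: x=[6.0000 1.0000 15.0000 10.0000] v=[14.0000 -24.0000 22.0000 -8.0000]
Max displacement = 7.0000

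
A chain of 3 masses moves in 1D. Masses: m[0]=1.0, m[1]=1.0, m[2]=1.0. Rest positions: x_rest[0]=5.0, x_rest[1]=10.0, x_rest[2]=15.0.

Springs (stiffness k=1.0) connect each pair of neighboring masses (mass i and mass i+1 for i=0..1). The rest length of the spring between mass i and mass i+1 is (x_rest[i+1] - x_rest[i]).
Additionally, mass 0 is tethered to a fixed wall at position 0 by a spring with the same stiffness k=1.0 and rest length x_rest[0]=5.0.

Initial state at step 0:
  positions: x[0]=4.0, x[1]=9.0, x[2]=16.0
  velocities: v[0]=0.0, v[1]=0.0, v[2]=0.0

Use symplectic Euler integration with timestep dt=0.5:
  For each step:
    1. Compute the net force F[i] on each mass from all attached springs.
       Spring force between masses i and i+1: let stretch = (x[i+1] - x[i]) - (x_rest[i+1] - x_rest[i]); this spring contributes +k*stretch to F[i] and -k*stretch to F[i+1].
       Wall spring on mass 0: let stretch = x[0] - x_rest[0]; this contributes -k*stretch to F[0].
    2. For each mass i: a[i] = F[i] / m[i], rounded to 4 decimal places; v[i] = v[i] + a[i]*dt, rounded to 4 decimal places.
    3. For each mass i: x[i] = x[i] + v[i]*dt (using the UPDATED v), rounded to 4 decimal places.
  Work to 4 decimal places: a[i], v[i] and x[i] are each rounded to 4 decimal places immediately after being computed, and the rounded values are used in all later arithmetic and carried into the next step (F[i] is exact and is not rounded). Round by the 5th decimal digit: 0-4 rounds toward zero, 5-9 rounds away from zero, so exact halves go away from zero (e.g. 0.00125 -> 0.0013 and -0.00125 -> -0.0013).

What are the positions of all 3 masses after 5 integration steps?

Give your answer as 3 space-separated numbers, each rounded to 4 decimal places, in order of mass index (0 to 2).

Answer: 6.3185 10.3390 14.0577

Derivation:
Step 0: x=[4.0000 9.0000 16.0000] v=[0.0000 0.0000 0.0000]
Step 1: x=[4.2500 9.5000 15.5000] v=[0.5000 1.0000 -1.0000]
Step 2: x=[4.7500 10.1875 14.7500] v=[1.0000 1.3750 -1.5000]
Step 3: x=[5.4219 10.6563 14.1094] v=[1.3438 0.9375 -1.2813]
Step 4: x=[6.0470 10.6798 13.8555] v=[1.2501 0.0469 -0.5079]
Step 5: x=[6.3185 10.3390 14.0577] v=[0.5430 -0.6817 0.4043]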